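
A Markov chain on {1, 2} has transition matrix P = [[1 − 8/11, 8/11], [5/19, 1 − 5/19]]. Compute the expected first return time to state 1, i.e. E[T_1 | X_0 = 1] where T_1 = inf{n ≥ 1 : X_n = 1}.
E[T_1 | X_0 = 1] = 1/π_1 = 207/55

For an irreducible recurrent Markov chain with stationary distribution π, E[T_i | X_0 = i] = 1/π_i (Kac's formula). Here π_1 = (5/19)/(8/11 + 5/19) = (5/19)/(207/209) = 55/207, so E[T_1 | X_0 = 1] = 1/π_1 = (8/11 + 5/19)/(5/19) = (207/209)/(5/19) = 207/55.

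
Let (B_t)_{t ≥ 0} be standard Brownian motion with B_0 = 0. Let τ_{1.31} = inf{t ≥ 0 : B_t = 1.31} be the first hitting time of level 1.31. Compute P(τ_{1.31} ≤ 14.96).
P(τ_{1.31} ≤ 14.96) = 2(1 − Φ(1.31/√14.96)) = 2(1 − Φ(0.3387)) ≈ 0.7348

By the reflection principle for standard BM, P(τ_b ≤ t) = 2 · P(B_t ≥ b). Since B_t ~ N(0, t), P(B_t ≥ 1.31) = 1 − Φ(1.31/√t) = 1 − Φ(1.31/√14.96) = 1 − Φ(0.3387) ≈ 0.36742. Doubling: P(τ_{1.31} ≤ 14.96) ≈ 2 · 0.36742 = 0.73484 ≈ 0.7348.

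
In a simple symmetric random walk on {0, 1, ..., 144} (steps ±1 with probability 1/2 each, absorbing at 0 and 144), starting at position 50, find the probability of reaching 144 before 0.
P(hit 144 before 0) = 50/144 = 25/72

Let u_k = P(hit 144 before 0 | start at k). Then u_0 = 0, u_144 = 1, and u_k = u_{k-1}/2 + u_{k+1}/2 for 1 ≤ k ≤ 143. This harmonic recurrence is solved by u_k = k/144, giving u_50 = 50/144 = 25/72.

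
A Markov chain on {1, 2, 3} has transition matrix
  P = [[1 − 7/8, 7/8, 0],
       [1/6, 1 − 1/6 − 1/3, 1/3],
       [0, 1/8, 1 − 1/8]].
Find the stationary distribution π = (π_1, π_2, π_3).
π = (4/81, 7/27, 56/81)

This is a birth-death chain on three states, which satisfies detailed balance: π_1 · P_{12} = π_2 · P_{21} and π_2 · P_{23} = π_3 · P_{32}.
From π_1 · 7/8 = π_2 · 1/6: π_2/π_1 = (7/8)/(1/6) = 21/4.
From π_2 · 1/3 = π_3 · 1/8: π_3/π_2 = (1/3)/(1/8) = 8/3.
Take π_1 proportional to 1; then unnormalized π = (1, 21/4, 14). Normalize by dividing by the sum 81/4:
  π = (4/81, 7/27, 56/81).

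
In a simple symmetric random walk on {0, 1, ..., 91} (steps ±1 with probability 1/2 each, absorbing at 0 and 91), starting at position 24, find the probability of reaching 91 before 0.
P(hit 91 before 0) = 24/91

Let u_k = P(hit 91 before 0 | start at k). Then u_0 = 0, u_91 = 1, and u_k = u_{k-1}/2 + u_{k+1}/2 for 1 ≤ k ≤ 90. This harmonic recurrence is solved by u_k = k/91, giving u_24 = 24/91.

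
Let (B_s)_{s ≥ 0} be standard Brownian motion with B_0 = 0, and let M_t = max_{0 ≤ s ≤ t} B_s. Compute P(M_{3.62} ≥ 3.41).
P(M_{3.62} ≥ 3.41) = 2·P(B_{3.62} ≥ 3.41) = 2(1 − Φ(3.41/√3.62)) ≈ 0.0731

By the reflection principle for Brownian motion, P(M_t ≥ a) = 2 · P(B_t ≥ a) for a ≥ 0. Since B_t ~ N(0, t), P(B_t ≥ 3.41) = 1 − Φ(3.41/√t) = 1 − Φ(3.41/√3.62) = 1 − Φ(1.7923). So
  P(M_{3.62} ≥ 3.41) = 2(1 − Φ(1.7923)) ≈ 0.0731.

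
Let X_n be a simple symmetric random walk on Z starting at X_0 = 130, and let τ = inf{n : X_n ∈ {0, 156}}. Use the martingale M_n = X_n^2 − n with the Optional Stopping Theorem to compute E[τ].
E[τ] = 3380

M_n = X_n^2 − n is a martingale (since E[X_{n+1}^2 | F_n] = X_n^2 + 1). By OST (τ has finite mean in a bounded region), E[M_τ] = E[M_0] = X_0^2 − 0 = 130^2 = 16900. Also E[M_τ] = E[X_τ^2] − E[τ]. The walk exits at 0 or 156, with P(hit 156 first) = 130/156, so E[X_τ^2] = 156^2 · 130/156 + 0 = 20280. Thus E[τ] = E[X_τ^2] − E[M_τ] = 20280 − 16900 = 3380 = 130(156 − 130) = 3380.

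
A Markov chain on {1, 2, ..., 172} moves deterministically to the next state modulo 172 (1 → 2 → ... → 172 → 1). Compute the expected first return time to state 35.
E[T_35 | X_0 = 35] = 172

The chain cycles deterministically, so starting at state 35 it returns in exactly 172 steps. Equivalently, the stationary distribution is uniform π_j = 1/172 for every state j, so by Kac's formula E[T_35] = 1/π_35 = 172.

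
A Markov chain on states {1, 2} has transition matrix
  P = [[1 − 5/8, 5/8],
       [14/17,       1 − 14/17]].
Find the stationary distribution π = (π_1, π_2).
π_1 = 112/197, π_2 = 85/197

Solve πP = π with π_1 + π_2 = 1. From πP = π: π_1 · (1 − 5/8) + π_2 · 14/17 = π_1 ⇒ π_2 · 14/17 = π_1 · 5/8 ⇒ π_2/π_1 = (5/8)/(14/17) = 85/112. Together with π_1 + π_2 = 1:
  π_1 = (14/17)/(5/8 + 14/17) = (14/17)/(197/136) = 112/197,
  π_2 = (5/8)/(5/8 + 14/17) = (5/8)/(197/136) = 85/197.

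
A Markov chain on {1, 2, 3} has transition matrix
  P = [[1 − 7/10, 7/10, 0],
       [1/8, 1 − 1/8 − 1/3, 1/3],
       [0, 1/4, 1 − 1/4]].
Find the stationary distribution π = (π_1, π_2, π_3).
π = (15/211, 84/211, 112/211)

This is a birth-death chain on three states, which satisfies detailed balance: π_1 · P_{12} = π_2 · P_{21} and π_2 · P_{23} = π_3 · P_{32}.
From π_1 · 7/10 = π_2 · 1/8: π_2/π_1 = (7/10)/(1/8) = 28/5.
From π_2 · 1/3 = π_3 · 1/4: π_3/π_2 = (1/3)/(1/4) = 4/3.
Take π_1 proportional to 1; then unnormalized π = (1, 28/5, 112/15). Normalize by dividing by the sum 211/15:
  π = (15/211, 84/211, 112/211).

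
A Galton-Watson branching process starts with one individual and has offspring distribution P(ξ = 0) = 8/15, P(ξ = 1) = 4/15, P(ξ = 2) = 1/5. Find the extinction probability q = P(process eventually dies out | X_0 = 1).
q = 1

Mean offspring μ = 0·8/15 + 1·4/15 + 2·1/5 = 2/3 ≤ 1. For μ ≤ 1 with offspring not concentrated at 1, the Galton-Watson process goes extinct almost surely, so q = 1.
(Algebraic check: The pgf is f(s) = 8/15 + 4/15·s + 1/5·s². The extinction probability q is the smallest fixed point of f in [0, 1]. Setting s = f(s):
  1/5·s² + (4/15 − 1)·s + 8/15 = 0
  1/5·s² − (8/15 + 1/5)·s + 8/15 = 0
which factors as (s − 1)·(1/5·s − 8/15) = 0, giving roots s = 1 and s = (8/15)/(1/5) = 8/3. Since 8/3 ≥ 1, the smallest root in [0, 1] is s = 1.)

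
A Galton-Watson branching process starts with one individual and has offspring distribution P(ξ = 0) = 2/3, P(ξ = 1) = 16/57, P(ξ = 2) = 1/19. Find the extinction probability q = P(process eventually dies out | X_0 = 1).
q = 1

Mean offspring μ = 0·2/3 + 1·16/57 + 2·1/19 = 22/57 ≤ 1. For μ ≤ 1 with offspring not concentrated at 1, the Galton-Watson process goes extinct almost surely, so q = 1.
(Algebraic check: The pgf is f(s) = 2/3 + 16/57·s + 1/19·s². The extinction probability q is the smallest fixed point of f in [0, 1]. Setting s = f(s):
  1/19·s² + (16/57 − 1)·s + 2/3 = 0
  1/19·s² − (2/3 + 1/19)·s + 2/3 = 0
which factors as (s − 1)·(1/19·s − 2/3) = 0, giving roots s = 1 and s = (2/3)/(1/19) = 38/3. Since 38/3 ≥ 1, the smallest root in [0, 1] is s = 1.)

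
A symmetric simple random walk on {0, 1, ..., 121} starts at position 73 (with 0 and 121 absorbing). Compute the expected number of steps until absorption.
E[τ | X_0 = 73] = 3504

Let v_k = E[τ | X_0 = k]. Boundary: v_0 = v_121 = 0. Recurrence: v_k = 1 + (v_{k-1} + v_{k+1})/2 for 1 ≤ k ≤ 120. The particular solution to v_k − (v_{k-1} + v_{k+1})/2 = 1 is v_k = −k^2. Adding homogeneous solution A + B k and matching boundaries gives v_k = k (121 − k). Substituting k = 73: v_73 = 73 · 48 = 3504.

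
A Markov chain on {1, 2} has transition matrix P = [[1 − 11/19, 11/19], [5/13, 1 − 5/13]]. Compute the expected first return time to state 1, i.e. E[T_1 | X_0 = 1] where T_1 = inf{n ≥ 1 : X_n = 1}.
E[T_1 | X_0 = 1] = 1/π_1 = 238/95

For an irreducible recurrent Markov chain with stationary distribution π, E[T_i | X_0 = i] = 1/π_i (Kac's formula). Here π_1 = (5/13)/(11/19 + 5/13) = (5/13)/(238/247) = 95/238, so E[T_1 | X_0 = 1] = 1/π_1 = (11/19 + 5/13)/(5/13) = (238/247)/(5/13) = 238/95.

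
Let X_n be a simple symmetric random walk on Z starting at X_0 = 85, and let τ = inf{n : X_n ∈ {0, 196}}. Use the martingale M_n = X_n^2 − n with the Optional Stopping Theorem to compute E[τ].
E[τ] = 9435

M_n = X_n^2 − n is a martingale (since E[X_{n+1}^2 | F_n] = X_n^2 + 1). By OST (τ has finite mean in a bounded region), E[M_τ] = E[M_0] = X_0^2 − 0 = 85^2 = 7225. Also E[M_τ] = E[X_τ^2] − E[τ]. The walk exits at 0 or 196, with P(hit 196 first) = 85/196, so E[X_τ^2] = 196^2 · 85/196 + 0 = 16660. Thus E[τ] = E[X_τ^2] − E[M_τ] = 16660 − 7225 = 9435 = 85(196 − 85) = 9435.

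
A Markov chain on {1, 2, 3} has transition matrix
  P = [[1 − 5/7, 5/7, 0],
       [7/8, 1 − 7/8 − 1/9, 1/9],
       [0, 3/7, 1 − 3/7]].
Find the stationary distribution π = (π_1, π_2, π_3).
π = (1323/2683, 1080/2683, 280/2683)

This is a birth-death chain on three states, which satisfies detailed balance: π_1 · P_{12} = π_2 · P_{21} and π_2 · P_{23} = π_3 · P_{32}.
From π_1 · 5/7 = π_2 · 7/8: π_2/π_1 = (5/7)/(7/8) = 40/49.
From π_2 · 1/9 = π_3 · 3/7: π_3/π_2 = (1/9)/(3/7) = 7/27.
Take π_1 proportional to 1; then unnormalized π = (1, 40/49, 40/189). Normalize by dividing by the sum 2683/1323:
  π = (1323/2683, 1080/2683, 280/2683).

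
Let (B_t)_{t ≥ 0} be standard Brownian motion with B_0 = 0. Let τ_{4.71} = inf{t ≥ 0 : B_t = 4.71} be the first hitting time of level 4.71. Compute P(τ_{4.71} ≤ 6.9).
P(τ_{4.71} ≤ 6.9) = 2(1 − Φ(4.71/√6.9)) = 2(1 − Φ(1.7931)) ≈ 0.0730

By the reflection principle for standard BM, P(τ_b ≤ t) = 2 · P(B_t ≥ b). Since B_t ~ N(0, t), P(B_t ≥ 4.71) = 1 − Φ(4.71/√t) = 1 − Φ(4.71/√6.9) = 1 − Φ(1.7931) ≈ 0.03648. Doubling: P(τ_{4.71} ≤ 6.9) ≈ 2 · 0.03648 = 0.07296 ≈ 0.0730.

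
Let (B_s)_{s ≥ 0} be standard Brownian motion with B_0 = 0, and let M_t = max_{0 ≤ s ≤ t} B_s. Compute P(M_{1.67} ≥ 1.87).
P(M_{1.67} ≥ 1.87) = 2·P(B_{1.67} ≥ 1.87) = 2(1 − Φ(1.87/√1.67)) ≈ 0.1479

By the reflection principle for Brownian motion, P(M_t ≥ a) = 2 · P(B_t ≥ a) for a ≥ 0. Since B_t ~ N(0, t), P(B_t ≥ 1.87) = 1 − Φ(1.87/√t) = 1 − Φ(1.87/√1.67) = 1 − Φ(1.4470). So
  P(M_{1.67} ≥ 1.87) = 2(1 − Φ(1.4470)) ≈ 0.1479.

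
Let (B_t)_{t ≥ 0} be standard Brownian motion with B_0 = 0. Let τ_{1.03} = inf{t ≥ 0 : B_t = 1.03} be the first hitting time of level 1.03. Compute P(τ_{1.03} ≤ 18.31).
P(τ_{1.03} ≤ 18.31) = 2(1 − Φ(1.03/√18.31)) = 2(1 − Φ(0.2407)) ≈ 0.8098

By the reflection principle for standard BM, P(τ_b ≤ t) = 2 · P(B_t ≥ b). Since B_t ~ N(0, t), P(B_t ≥ 1.03) = 1 − Φ(1.03/√t) = 1 − Φ(1.03/√18.31) = 1 − Φ(0.2407) ≈ 0.40489. Doubling: P(τ_{1.03} ≤ 18.31) ≈ 2 · 0.40489 = 0.80978 ≈ 0.8098.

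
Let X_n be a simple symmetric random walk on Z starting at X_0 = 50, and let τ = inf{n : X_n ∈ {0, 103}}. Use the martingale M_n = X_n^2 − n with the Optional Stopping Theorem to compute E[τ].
E[τ] = 2650

M_n = X_n^2 − n is a martingale (since E[X_{n+1}^2 | F_n] = X_n^2 + 1). By OST (τ has finite mean in a bounded region), E[M_τ] = E[M_0] = X_0^2 − 0 = 50^2 = 2500. Also E[M_τ] = E[X_τ^2] − E[τ]. The walk exits at 0 or 103, with P(hit 103 first) = 50/103, so E[X_τ^2] = 103^2 · 50/103 + 0 = 5150. Thus E[τ] = E[X_τ^2] − E[M_τ] = 5150 − 2500 = 2650 = 50(103 − 50) = 2650.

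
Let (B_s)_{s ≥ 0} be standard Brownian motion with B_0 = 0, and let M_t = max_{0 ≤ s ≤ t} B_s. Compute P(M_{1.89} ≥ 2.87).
P(M_{1.89} ≥ 2.87) = 2·P(B_{1.89} ≥ 2.87) = 2(1 − Φ(2.87/√1.89)) ≈ 0.0368

By the reflection principle for Brownian motion, P(M_t ≥ a) = 2 · P(B_t ≥ a) for a ≥ 0. Since B_t ~ N(0, t), P(B_t ≥ 2.87) = 1 − Φ(2.87/√t) = 1 − Φ(2.87/√1.89) = 1 − Φ(2.0876). So
  P(M_{1.89} ≥ 2.87) = 2(1 − Φ(2.0876)) ≈ 0.0368.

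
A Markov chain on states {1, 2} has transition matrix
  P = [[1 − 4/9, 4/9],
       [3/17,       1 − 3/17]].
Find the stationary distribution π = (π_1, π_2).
π_1 = 27/95, π_2 = 68/95

Solve πP = π with π_1 + π_2 = 1. From πP = π: π_1 · (1 − 4/9) + π_2 · 3/17 = π_1 ⇒ π_2 · 3/17 = π_1 · 4/9 ⇒ π_2/π_1 = (4/9)/(3/17) = 68/27. Together with π_1 + π_2 = 1:
  π_1 = (3/17)/(4/9 + 3/17) = (3/17)/(95/153) = 27/95,
  π_2 = (4/9)/(4/9 + 3/17) = (4/9)/(95/153) = 68/95.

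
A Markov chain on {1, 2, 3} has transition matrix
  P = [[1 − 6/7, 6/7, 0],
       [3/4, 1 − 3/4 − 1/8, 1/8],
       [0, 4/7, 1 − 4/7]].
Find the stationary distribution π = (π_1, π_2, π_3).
π = (28/67, 32/67, 7/67)

This is a birth-death chain on three states, which satisfies detailed balance: π_1 · P_{12} = π_2 · P_{21} and π_2 · P_{23} = π_3 · P_{32}.
From π_1 · 6/7 = π_2 · 3/4: π_2/π_1 = (6/7)/(3/4) = 8/7.
From π_2 · 1/8 = π_3 · 4/7: π_3/π_2 = (1/8)/(4/7) = 7/32.
Take π_1 proportional to 1; then unnormalized π = (1, 8/7, 1/4). Normalize by dividing by the sum 67/28:
  π = (28/67, 32/67, 7/67).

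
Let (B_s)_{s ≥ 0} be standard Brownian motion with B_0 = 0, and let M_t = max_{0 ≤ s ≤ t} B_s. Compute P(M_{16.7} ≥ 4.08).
P(M_{16.7} ≥ 4.08) = 2·P(B_{16.7} ≥ 4.08) = 2(1 − Φ(4.08/√16.7)) ≈ 0.3181

By the reflection principle for Brownian motion, P(M_t ≥ a) = 2 · P(B_t ≥ a) for a ≥ 0. Since B_t ~ N(0, t), P(B_t ≥ 4.08) = 1 − Φ(4.08/√t) = 1 − Φ(4.08/√16.7) = 1 − Φ(0.9984). So
  P(M_{16.7} ≥ 4.08) = 2(1 − Φ(0.9984)) ≈ 0.3181.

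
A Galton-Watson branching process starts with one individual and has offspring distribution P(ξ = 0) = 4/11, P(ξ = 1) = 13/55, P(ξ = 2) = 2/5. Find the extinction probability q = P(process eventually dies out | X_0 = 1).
q = 10/11

The pgf is f(s) = 4/11 + 13/55·s + 2/5·s². The extinction probability q is the smallest fixed point of f in [0, 1]. Setting s = f(s):
  2/5·s² + (13/55 − 1)·s + 4/11 = 0
  2/5·s² − (4/11 + 2/5)·s + 4/11 = 0
which factors as (s − 1)·(2/5·s − 4/11) = 0, giving roots s = 1 and s = (4/11)/(2/5) = 10/11.
Mean offspring μ = 13/55 + 2·2/5 = 57/55 > 1 (supercritical), so q < 1. The extinction probability is the smaller root: q = (4/11)/(2/5) = 10/11.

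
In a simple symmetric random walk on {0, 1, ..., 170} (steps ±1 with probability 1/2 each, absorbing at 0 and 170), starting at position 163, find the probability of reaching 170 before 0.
P(hit 170 before 0) = 163/170

Let u_k = P(hit 170 before 0 | start at k). Then u_0 = 0, u_170 = 1, and u_k = u_{k-1}/2 + u_{k+1}/2 for 1 ≤ k ≤ 169. This harmonic recurrence is solved by u_k = k/170, giving u_163 = 163/170.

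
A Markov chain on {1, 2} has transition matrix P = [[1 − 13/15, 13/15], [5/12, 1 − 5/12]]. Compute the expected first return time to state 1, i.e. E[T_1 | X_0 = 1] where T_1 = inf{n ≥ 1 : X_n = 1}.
E[T_1 | X_0 = 1] = 1/π_1 = 77/25

For an irreducible recurrent Markov chain with stationary distribution π, E[T_i | X_0 = i] = 1/π_i (Kac's formula). Here π_1 = (5/12)/(13/15 + 5/12) = (5/12)/(77/60) = 25/77, so E[T_1 | X_0 = 1] = 1/π_1 = (13/15 + 5/12)/(5/12) = (77/60)/(5/12) = 77/25.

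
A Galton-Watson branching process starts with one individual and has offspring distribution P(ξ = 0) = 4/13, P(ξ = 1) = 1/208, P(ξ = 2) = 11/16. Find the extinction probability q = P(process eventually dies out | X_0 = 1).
q = 64/143

The pgf is f(s) = 4/13 + 1/208·s + 11/16·s². The extinction probability q is the smallest fixed point of f in [0, 1]. Setting s = f(s):
  11/16·s² + (1/208 − 1)·s + 4/13 = 0
  11/16·s² − (4/13 + 11/16)·s + 4/13 = 0
which factors as (s − 1)·(11/16·s − 4/13) = 0, giving roots s = 1 and s = (4/13)/(11/16) = 64/143.
Mean offspring μ = 1/208 + 2·11/16 = 287/208 > 1 (supercritical), so q < 1. The extinction probability is the smaller root: q = (4/13)/(11/16) = 64/143.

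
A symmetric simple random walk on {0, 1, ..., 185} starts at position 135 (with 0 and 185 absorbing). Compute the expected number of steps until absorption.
E[τ | X_0 = 135] = 6750

Let v_k = E[τ | X_0 = k]. Boundary: v_0 = v_185 = 0. Recurrence: v_k = 1 + (v_{k-1} + v_{k+1})/2 for 1 ≤ k ≤ 184. The particular solution to v_k − (v_{k-1} + v_{k+1})/2 = 1 is v_k = −k^2. Adding homogeneous solution A + B k and matching boundaries gives v_k = k (185 − k). Substituting k = 135: v_135 = 135 · 50 = 6750.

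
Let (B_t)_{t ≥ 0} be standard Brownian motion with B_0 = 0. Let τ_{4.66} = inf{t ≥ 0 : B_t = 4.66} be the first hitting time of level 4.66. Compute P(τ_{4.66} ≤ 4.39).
P(τ_{4.66} ≤ 4.39) = 2(1 − Φ(4.66/√4.39)) = 2(1 − Φ(2.2241)) ≈ 0.0261

By the reflection principle for standard BM, P(τ_b ≤ t) = 2 · P(B_t ≥ b). Since B_t ~ N(0, t), P(B_t ≥ 4.66) = 1 − Φ(4.66/√t) = 1 − Φ(4.66/√4.39) = 1 − Φ(2.2241) ≈ 0.01307. Doubling: P(τ_{4.66} ≤ 4.39) ≈ 2 · 0.01307 = 0.02614 ≈ 0.0261.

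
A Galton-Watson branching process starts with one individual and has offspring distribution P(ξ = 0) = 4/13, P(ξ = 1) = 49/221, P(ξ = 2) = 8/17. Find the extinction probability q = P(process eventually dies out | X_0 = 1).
q = 17/26

The pgf is f(s) = 4/13 + 49/221·s + 8/17·s². The extinction probability q is the smallest fixed point of f in [0, 1]. Setting s = f(s):
  8/17·s² + (49/221 − 1)·s + 4/13 = 0
  8/17·s² − (4/13 + 8/17)·s + 4/13 = 0
which factors as (s − 1)·(8/17·s − 4/13) = 0, giving roots s = 1 and s = (4/13)/(8/17) = 17/26.
Mean offspring μ = 49/221 + 2·8/17 = 257/221 > 1 (supercritical), so q < 1. The extinction probability is the smaller root: q = (4/13)/(8/17) = 17/26.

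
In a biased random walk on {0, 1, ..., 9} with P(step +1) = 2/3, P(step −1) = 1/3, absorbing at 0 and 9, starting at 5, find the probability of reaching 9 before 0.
P(hit 9 before 0) = (1 − (1/2)^5) / (1 − (1/2)^9) = 496/511

Let u_k denote P(reach 9 before 0 | start at k). Boundary: u_0 = 0, u_9 = 1. Recurrence: u_k = 2/3·u_{k+1} + 1/3·u_{k-1} for 1 ≤ k ≤ 8. Try u_k = A + B·r^k with r = q/p = (1/3)/(2/3) = 1/2. Substitution satisfies the recurrence; boundary conditions give:
  u_k = (1 − r^k) / (1 − r^N) = (1 − (1/2)^5) / (1 − (1/2)^9) = 496/511.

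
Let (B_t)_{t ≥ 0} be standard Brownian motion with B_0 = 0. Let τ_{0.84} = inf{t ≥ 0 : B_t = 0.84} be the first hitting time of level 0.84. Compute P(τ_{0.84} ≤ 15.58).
P(τ_{0.84} ≤ 15.58) = 2(1 − Φ(0.84/√15.58)) = 2(1 − Φ(0.2128)) ≈ 0.8315

By the reflection principle for standard BM, P(τ_b ≤ t) = 2 · P(B_t ≥ b). Since B_t ~ N(0, t), P(B_t ≥ 0.84) = 1 − Φ(0.84/√t) = 1 − Φ(0.84/√15.58) = 1 − Φ(0.2128) ≈ 0.41574. Doubling: P(τ_{0.84} ≤ 15.58) ≈ 2 · 0.41574 = 0.83148 ≈ 0.8315.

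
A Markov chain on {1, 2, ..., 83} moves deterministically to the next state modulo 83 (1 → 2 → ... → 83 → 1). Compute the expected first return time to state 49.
E[T_49 | X_0 = 49] = 83

The chain cycles deterministically, so starting at state 49 it returns in exactly 83 steps. Equivalently, the stationary distribution is uniform π_j = 1/83 for every state j, so by Kac's formula E[T_49] = 1/π_49 = 83.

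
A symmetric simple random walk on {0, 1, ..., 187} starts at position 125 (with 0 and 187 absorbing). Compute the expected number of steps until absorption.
E[τ | X_0 = 125] = 7750

Let v_k = E[τ | X_0 = k]. Boundary: v_0 = v_187 = 0. Recurrence: v_k = 1 + (v_{k-1} + v_{k+1})/2 for 1 ≤ k ≤ 186. The particular solution to v_k − (v_{k-1} + v_{k+1})/2 = 1 is v_k = −k^2. Adding homogeneous solution A + B k and matching boundaries gives v_k = k (187 − k). Substituting k = 125: v_125 = 125 · 62 = 7750.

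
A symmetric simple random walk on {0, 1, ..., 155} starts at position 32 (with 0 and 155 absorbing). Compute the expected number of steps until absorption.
E[τ | X_0 = 32] = 3936

Let v_k = E[τ | X_0 = k]. Boundary: v_0 = v_155 = 0. Recurrence: v_k = 1 + (v_{k-1} + v_{k+1})/2 for 1 ≤ k ≤ 154. The particular solution to v_k − (v_{k-1} + v_{k+1})/2 = 1 is v_k = −k^2. Adding homogeneous solution A + B k and matching boundaries gives v_k = k (155 − k). Substituting k = 32: v_32 = 32 · 123 = 3936.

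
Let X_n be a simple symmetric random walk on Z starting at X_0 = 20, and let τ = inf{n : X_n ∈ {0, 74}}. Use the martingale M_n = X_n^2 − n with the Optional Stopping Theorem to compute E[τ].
E[τ] = 1080

M_n = X_n^2 − n is a martingale (since E[X_{n+1}^2 | F_n] = X_n^2 + 1). By OST (τ has finite mean in a bounded region), E[M_τ] = E[M_0] = X_0^2 − 0 = 20^2 = 400. Also E[M_τ] = E[X_τ^2] − E[τ]. The walk exits at 0 or 74, with P(hit 74 first) = 20/74, so E[X_τ^2] = 74^2 · 20/74 + 0 = 1480. Thus E[τ] = E[X_τ^2] − E[M_τ] = 1480 − 400 = 1080 = 20(74 − 20) = 1080.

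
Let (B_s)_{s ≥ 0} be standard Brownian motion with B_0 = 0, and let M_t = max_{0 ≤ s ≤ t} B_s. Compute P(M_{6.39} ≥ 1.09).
P(M_{6.39} ≥ 1.09) = 2·P(B_{6.39} ≥ 1.09) = 2(1 − Φ(1.09/√6.39)) ≈ 0.6663

By the reflection principle for Brownian motion, P(M_t ≥ a) = 2 · P(B_t ≥ a) for a ≥ 0. Since B_t ~ N(0, t), P(B_t ≥ 1.09) = 1 − Φ(1.09/√t) = 1 − Φ(1.09/√6.39) = 1 − Φ(0.4312). So
  P(M_{6.39} ≥ 1.09) = 2(1 − Φ(0.4312)) ≈ 0.6663.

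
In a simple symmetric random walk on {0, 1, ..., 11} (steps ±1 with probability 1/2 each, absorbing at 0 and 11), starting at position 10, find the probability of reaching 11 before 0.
P(hit 11 before 0) = 10/11

Let u_k = P(hit 11 before 0 | start at k). Then u_0 = 0, u_11 = 1, and u_k = u_{k-1}/2 + u_{k+1}/2 for 1 ≤ k ≤ 10. This harmonic recurrence is solved by u_k = k/11, giving u_10 = 10/11.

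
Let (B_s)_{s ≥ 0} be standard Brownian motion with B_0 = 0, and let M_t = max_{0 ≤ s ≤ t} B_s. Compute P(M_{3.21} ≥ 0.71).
P(M_{3.21} ≥ 0.71) = 2·P(B_{3.21} ≥ 0.71) = 2(1 − Φ(0.71/√3.21)) ≈ 0.6919

By the reflection principle for Brownian motion, P(M_t ≥ a) = 2 · P(B_t ≥ a) for a ≥ 0. Since B_t ~ N(0, t), P(B_t ≥ 0.71) = 1 − Φ(0.71/√t) = 1 − Φ(0.71/√3.21) = 1 − Φ(0.3963). So
  P(M_{3.21} ≥ 0.71) = 2(1 − Φ(0.3963)) ≈ 0.6919.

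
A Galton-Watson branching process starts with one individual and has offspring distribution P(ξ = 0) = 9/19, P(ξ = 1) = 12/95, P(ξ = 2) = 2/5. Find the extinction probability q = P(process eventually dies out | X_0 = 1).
q = 1

Mean offspring μ = 0·9/19 + 1·12/95 + 2·2/5 = 88/95 ≤ 1. For μ ≤ 1 with offspring not concentrated at 1, the Galton-Watson process goes extinct almost surely, so q = 1.
(Algebraic check: The pgf is f(s) = 9/19 + 12/95·s + 2/5·s². The extinction probability q is the smallest fixed point of f in [0, 1]. Setting s = f(s):
  2/5·s² + (12/95 − 1)·s + 9/19 = 0
  2/5·s² − (9/19 + 2/5)·s + 9/19 = 0
which factors as (s − 1)·(2/5·s − 9/19) = 0, giving roots s = 1 and s = (9/19)/(2/5) = 45/38. Since 45/38 ≥ 1, the smallest root in [0, 1] is s = 1.)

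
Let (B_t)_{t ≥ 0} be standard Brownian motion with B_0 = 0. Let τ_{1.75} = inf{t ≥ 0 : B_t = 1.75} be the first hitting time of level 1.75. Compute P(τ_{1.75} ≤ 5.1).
P(τ_{1.75} ≤ 5.1) = 2(1 − Φ(1.75/√5.1)) = 2(1 − Φ(0.7749)) ≈ 0.4384

By the reflection principle for standard BM, P(τ_b ≤ t) = 2 · P(B_t ≥ b). Since B_t ~ N(0, t), P(B_t ≥ 1.75) = 1 − Φ(1.75/√t) = 1 − Φ(1.75/√5.1) = 1 − Φ(0.7749) ≈ 0.21920. Doubling: P(τ_{1.75} ≤ 5.1) ≈ 2 · 0.21920 = 0.43840 ≈ 0.4384.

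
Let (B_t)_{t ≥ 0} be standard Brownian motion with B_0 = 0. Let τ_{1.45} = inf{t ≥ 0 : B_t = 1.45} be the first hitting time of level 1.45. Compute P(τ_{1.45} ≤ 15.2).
P(τ_{1.45} ≤ 15.2) = 2(1 − Φ(1.45/√15.2)) = 2(1 − Φ(0.3719)) ≈ 0.7100

By the reflection principle for standard BM, P(τ_b ≤ t) = 2 · P(B_t ≥ b). Since B_t ~ N(0, t), P(B_t ≥ 1.45) = 1 − Φ(1.45/√t) = 1 − Φ(1.45/√15.2) = 1 − Φ(0.3719) ≈ 0.35498. Doubling: P(τ_{1.45} ≤ 15.2) ≈ 2 · 0.35498 = 0.70996 ≈ 0.7100.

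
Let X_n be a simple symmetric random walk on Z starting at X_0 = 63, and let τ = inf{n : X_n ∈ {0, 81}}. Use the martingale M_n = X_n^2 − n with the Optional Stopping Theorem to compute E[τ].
E[τ] = 1134

M_n = X_n^2 − n is a martingale (since E[X_{n+1}^2 | F_n] = X_n^2 + 1). By OST (τ has finite mean in a bounded region), E[M_τ] = E[M_0] = X_0^2 − 0 = 63^2 = 3969. Also E[M_τ] = E[X_τ^2] − E[τ]. The walk exits at 0 or 81, with P(hit 81 first) = 63/81, so E[X_τ^2] = 81^2 · 63/81 + 0 = 5103. Thus E[τ] = E[X_τ^2] − E[M_τ] = 5103 − 3969 = 1134 = 63(81 − 63) = 1134.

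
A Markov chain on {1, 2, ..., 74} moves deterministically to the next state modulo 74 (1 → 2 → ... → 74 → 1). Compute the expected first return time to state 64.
E[T_64 | X_0 = 64] = 74

The chain cycles deterministically, so starting at state 64 it returns in exactly 74 steps. Equivalently, the stationary distribution is uniform π_j = 1/74 for every state j, so by Kac's formula E[T_64] = 1/π_64 = 74.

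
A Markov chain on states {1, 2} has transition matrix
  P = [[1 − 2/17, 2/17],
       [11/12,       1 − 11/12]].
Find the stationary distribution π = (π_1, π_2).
π_1 = 187/211, π_2 = 24/211

Solve πP = π with π_1 + π_2 = 1. From πP = π: π_1 · (1 − 2/17) + π_2 · 11/12 = π_1 ⇒ π_2 · 11/12 = π_1 · 2/17 ⇒ π_2/π_1 = (2/17)/(11/12) = 24/187. Together with π_1 + π_2 = 1:
  π_1 = (11/12)/(2/17 + 11/12) = (11/12)/(211/204) = 187/211,
  π_2 = (2/17)/(2/17 + 11/12) = (2/17)/(211/204) = 24/211.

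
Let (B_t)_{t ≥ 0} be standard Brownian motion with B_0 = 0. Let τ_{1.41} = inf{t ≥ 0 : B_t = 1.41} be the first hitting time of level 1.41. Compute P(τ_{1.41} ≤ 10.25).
P(τ_{1.41} ≤ 10.25) = 2(1 − Φ(1.41/√10.25)) = 2(1 − Φ(0.4404)) ≈ 0.6596

By the reflection principle for standard BM, P(τ_b ≤ t) = 2 · P(B_t ≥ b). Since B_t ~ N(0, t), P(B_t ≥ 1.41) = 1 − Φ(1.41/√t) = 1 − Φ(1.41/√10.25) = 1 − Φ(0.4404) ≈ 0.32982. Doubling: P(τ_{1.41} ≤ 10.25) ≈ 2 · 0.32982 = 0.65964 ≈ 0.6596.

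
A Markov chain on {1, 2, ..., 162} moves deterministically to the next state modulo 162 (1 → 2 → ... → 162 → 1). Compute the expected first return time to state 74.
E[T_74 | X_0 = 74] = 162

The chain cycles deterministically, so starting at state 74 it returns in exactly 162 steps. Equivalently, the stationary distribution is uniform π_j = 1/162 for every state j, so by Kac's formula E[T_74] = 1/π_74 = 162.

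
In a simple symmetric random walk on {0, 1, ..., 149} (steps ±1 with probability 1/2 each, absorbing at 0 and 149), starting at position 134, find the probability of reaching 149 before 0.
P(hit 149 before 0) = 134/149

Let u_k = P(hit 149 before 0 | start at k). Then u_0 = 0, u_149 = 1, and u_k = u_{k-1}/2 + u_{k+1}/2 for 1 ≤ k ≤ 148. This harmonic recurrence is solved by u_k = k/149, giving u_134 = 134/149.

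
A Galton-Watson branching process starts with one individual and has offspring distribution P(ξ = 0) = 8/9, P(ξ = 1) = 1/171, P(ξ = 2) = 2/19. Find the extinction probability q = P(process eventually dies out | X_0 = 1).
q = 1

Mean offspring μ = 0·8/9 + 1·1/171 + 2·2/19 = 37/171 ≤ 1. For μ ≤ 1 with offspring not concentrated at 1, the Galton-Watson process goes extinct almost surely, so q = 1.
(Algebraic check: The pgf is f(s) = 8/9 + 1/171·s + 2/19·s². The extinction probability q is the smallest fixed point of f in [0, 1]. Setting s = f(s):
  2/19·s² + (1/171 − 1)·s + 8/9 = 0
  2/19·s² − (8/9 + 2/19)·s + 8/9 = 0
which factors as (s − 1)·(2/19·s − 8/9) = 0, giving roots s = 1 and s = (8/9)/(2/19) = 76/9. Since 76/9 ≥ 1, the smallest root in [0, 1] is s = 1.)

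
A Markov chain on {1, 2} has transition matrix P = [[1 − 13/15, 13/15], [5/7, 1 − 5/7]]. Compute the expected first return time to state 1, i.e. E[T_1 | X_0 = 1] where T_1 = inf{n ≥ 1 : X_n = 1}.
E[T_1 | X_0 = 1] = 1/π_1 = 166/75

For an irreducible recurrent Markov chain with stationary distribution π, E[T_i | X_0 = i] = 1/π_i (Kac's formula). Here π_1 = (5/7)/(13/15 + 5/7) = (5/7)/(166/105) = 75/166, so E[T_1 | X_0 = 1] = 1/π_1 = (13/15 + 5/7)/(5/7) = (166/105)/(5/7) = 166/75.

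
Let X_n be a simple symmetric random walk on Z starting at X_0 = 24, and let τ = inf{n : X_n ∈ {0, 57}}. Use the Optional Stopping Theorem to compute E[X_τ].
E[X_τ] = 24

X_n is a martingale and τ is a bounded-mean stopping time (indeed τ is finite a.s. with bounded expectation since the walk is in a bounded region). By the OST, E[X_τ] = E[X_0] = 24. Equivalently: E[X_τ] = 57 · P(hit 57 first) + 0 · P(hit 0 first) = 57 · (24/57) = 24.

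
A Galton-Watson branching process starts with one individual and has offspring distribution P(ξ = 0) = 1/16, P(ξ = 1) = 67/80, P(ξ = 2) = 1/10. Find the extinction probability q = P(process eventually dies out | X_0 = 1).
q = 5/8

The pgf is f(s) = 1/16 + 67/80·s + 1/10·s². The extinction probability q is the smallest fixed point of f in [0, 1]. Setting s = f(s):
  1/10·s² + (67/80 − 1)·s + 1/16 = 0
  1/10·s² − (1/16 + 1/10)·s + 1/16 = 0
which factors as (s − 1)·(1/10·s − 1/16) = 0, giving roots s = 1 and s = (1/16)/(1/10) = 5/8.
Mean offspring μ = 67/80 + 2·1/10 = 83/80 > 1 (supercritical), so q < 1. The extinction probability is the smaller root: q = (1/16)/(1/10) = 5/8.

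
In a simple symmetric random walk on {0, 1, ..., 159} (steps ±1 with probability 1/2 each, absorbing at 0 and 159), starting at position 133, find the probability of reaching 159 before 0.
P(hit 159 before 0) = 133/159

Let u_k = P(hit 159 before 0 | start at k). Then u_0 = 0, u_159 = 1, and u_k = u_{k-1}/2 + u_{k+1}/2 for 1 ≤ k ≤ 158. This harmonic recurrence is solved by u_k = k/159, giving u_133 = 133/159.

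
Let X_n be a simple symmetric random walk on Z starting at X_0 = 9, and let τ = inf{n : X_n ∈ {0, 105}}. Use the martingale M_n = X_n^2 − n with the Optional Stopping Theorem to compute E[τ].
E[τ] = 864

M_n = X_n^2 − n is a martingale (since E[X_{n+1}^2 | F_n] = X_n^2 + 1). By OST (τ has finite mean in a bounded region), E[M_τ] = E[M_0] = X_0^2 − 0 = 9^2 = 81. Also E[M_τ] = E[X_τ^2] − E[τ]. The walk exits at 0 or 105, with P(hit 105 first) = 9/105, so E[X_τ^2] = 105^2 · 9/105 + 0 = 945. Thus E[τ] = E[X_τ^2] − E[M_τ] = 945 − 81 = 864 = 9(105 − 9) = 864.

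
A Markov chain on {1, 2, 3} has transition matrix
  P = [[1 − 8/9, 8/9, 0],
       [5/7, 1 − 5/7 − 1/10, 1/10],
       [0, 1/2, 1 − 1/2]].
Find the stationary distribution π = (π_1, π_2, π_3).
π = (75/187, 280/561, 56/561)

This is a birth-death chain on three states, which satisfies detailed balance: π_1 · P_{12} = π_2 · P_{21} and π_2 · P_{23} = π_3 · P_{32}.
From π_1 · 8/9 = π_2 · 5/7: π_2/π_1 = (8/9)/(5/7) = 56/45.
From π_2 · 1/10 = π_3 · 1/2: π_3/π_2 = (1/10)/(1/2) = 1/5.
Take π_1 proportional to 1; then unnormalized π = (1, 56/45, 56/225). Normalize by dividing by the sum 187/75:
  π = (75/187, 280/561, 56/561).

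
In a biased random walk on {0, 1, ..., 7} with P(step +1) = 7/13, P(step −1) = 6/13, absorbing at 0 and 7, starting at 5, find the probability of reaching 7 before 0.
P(hit 7 before 0) = (1 − (6/7)^5) / (1 − (6/7)^7) = 442519/543607

Let u_k denote P(reach 7 before 0 | start at k). Boundary: u_0 = 0, u_7 = 1. Recurrence: u_k = 7/13·u_{k+1} + 6/13·u_{k-1} for 1 ≤ k ≤ 6. Try u_k = A + B·r^k with r = q/p = (6/13)/(7/13) = 6/7. Substitution satisfies the recurrence; boundary conditions give:
  u_k = (1 − r^k) / (1 − r^N) = (1 − (6/7)^5) / (1 − (6/7)^7) = 442519/543607.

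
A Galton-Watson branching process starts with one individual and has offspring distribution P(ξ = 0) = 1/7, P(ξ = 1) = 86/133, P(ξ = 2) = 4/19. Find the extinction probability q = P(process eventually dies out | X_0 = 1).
q = 19/28

The pgf is f(s) = 1/7 + 86/133·s + 4/19·s². The extinction probability q is the smallest fixed point of f in [0, 1]. Setting s = f(s):
  4/19·s² + (86/133 − 1)·s + 1/7 = 0
  4/19·s² − (1/7 + 4/19)·s + 1/7 = 0
which factors as (s − 1)·(4/19·s − 1/7) = 0, giving roots s = 1 and s = (1/7)/(4/19) = 19/28.
Mean offspring μ = 86/133 + 2·4/19 = 142/133 > 1 (supercritical), so q < 1. The extinction probability is the smaller root: q = (1/7)/(4/19) = 19/28.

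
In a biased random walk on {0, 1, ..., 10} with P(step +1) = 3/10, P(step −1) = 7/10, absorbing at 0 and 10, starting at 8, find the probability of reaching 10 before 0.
P(hit 10 before 0) = (1 − (7/3)^8) / (1 − (7/3)^10) = 1295604/7060405

Let u_k denote P(reach 10 before 0 | start at k). Boundary: u_0 = 0, u_10 = 1. Recurrence: u_k = 3/10·u_{k+1} + 7/10·u_{k-1} for 1 ≤ k ≤ 9. Try u_k = A + B·r^k with r = q/p = (7/10)/(3/10) = 7/3. Substitution satisfies the recurrence; boundary conditions give:
  u_k = (1 − r^k) / (1 − r^N) = (1 − (7/3)^8) / (1 − (7/3)^10) = 1295604/7060405.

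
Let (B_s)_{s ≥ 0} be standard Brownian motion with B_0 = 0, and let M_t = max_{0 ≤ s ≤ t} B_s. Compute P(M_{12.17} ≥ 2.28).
P(M_{12.17} ≥ 2.28) = 2·P(B_{12.17} ≥ 2.28) = 2(1 − Φ(2.28/√12.17)) ≈ 0.5134

By the reflection principle for Brownian motion, P(M_t ≥ a) = 2 · P(B_t ≥ a) for a ≥ 0. Since B_t ~ N(0, t), P(B_t ≥ 2.28) = 1 − Φ(2.28/√t) = 1 − Φ(2.28/√12.17) = 1 − Φ(0.6536). So
  P(M_{12.17} ≥ 2.28) = 2(1 − Φ(0.6536)) ≈ 0.5134.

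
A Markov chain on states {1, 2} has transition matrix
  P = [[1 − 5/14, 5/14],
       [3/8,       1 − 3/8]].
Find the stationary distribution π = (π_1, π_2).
π_1 = 21/41, π_2 = 20/41

Solve πP = π with π_1 + π_2 = 1. From πP = π: π_1 · (1 − 5/14) + π_2 · 3/8 = π_1 ⇒ π_2 · 3/8 = π_1 · 5/14 ⇒ π_2/π_1 = (5/14)/(3/8) = 20/21. Together with π_1 + π_2 = 1:
  π_1 = (3/8)/(5/14 + 3/8) = (3/8)/(41/56) = 21/41,
  π_2 = (5/14)/(5/14 + 3/8) = (5/14)/(41/56) = 20/41.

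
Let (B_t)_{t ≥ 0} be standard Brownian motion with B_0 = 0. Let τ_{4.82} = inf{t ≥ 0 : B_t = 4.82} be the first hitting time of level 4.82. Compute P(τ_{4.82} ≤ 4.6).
P(τ_{4.82} ≤ 4.6) = 2(1 − Φ(4.82/√4.6)) = 2(1 − Φ(2.2473)) ≈ 0.0246

By the reflection principle for standard BM, P(τ_b ≤ t) = 2 · P(B_t ≥ b). Since B_t ~ N(0, t), P(B_t ≥ 4.82) = 1 − Φ(4.82/√t) = 1 − Φ(4.82/√4.6) = 1 − Φ(2.2473) ≈ 0.01231. Doubling: P(τ_{4.82} ≤ 4.6) ≈ 2 · 0.01231 = 0.02462 ≈ 0.0246.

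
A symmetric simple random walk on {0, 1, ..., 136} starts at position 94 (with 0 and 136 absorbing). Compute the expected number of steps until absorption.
E[τ | X_0 = 94] = 3948

Let v_k = E[τ | X_0 = k]. Boundary: v_0 = v_136 = 0. Recurrence: v_k = 1 + (v_{k-1} + v_{k+1})/2 for 1 ≤ k ≤ 135. The particular solution to v_k − (v_{k-1} + v_{k+1})/2 = 1 is v_k = −k^2. Adding homogeneous solution A + B k and matching boundaries gives v_k = k (136 − k). Substituting k = 94: v_94 = 94 · 42 = 3948.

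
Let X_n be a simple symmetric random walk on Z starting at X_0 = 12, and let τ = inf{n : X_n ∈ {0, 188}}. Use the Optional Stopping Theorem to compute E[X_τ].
E[X_τ] = 12

X_n is a martingale and τ is a bounded-mean stopping time (indeed τ is finite a.s. with bounded expectation since the walk is in a bounded region). By the OST, E[X_τ] = E[X_0] = 12. Equivalently: E[X_τ] = 188 · P(hit 188 first) + 0 · P(hit 0 first) = 188 · (12/188) = 12.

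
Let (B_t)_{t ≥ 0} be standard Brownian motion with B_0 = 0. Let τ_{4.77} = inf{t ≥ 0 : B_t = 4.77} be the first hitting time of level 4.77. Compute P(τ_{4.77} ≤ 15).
P(τ_{4.77} ≤ 15) = 2(1 − Φ(4.77/√15)) = 2(1 − Φ(1.2316)) ≈ 0.2181

By the reflection principle for standard BM, P(τ_b ≤ t) = 2 · P(B_t ≥ b). Since B_t ~ N(0, t), P(B_t ≥ 4.77) = 1 − Φ(4.77/√t) = 1 − Φ(4.77/√15) = 1 − Φ(1.2316) ≈ 0.10905. Doubling: P(τ_{4.77} ≤ 15) ≈ 2 · 0.10905 = 0.21810 ≈ 0.2181.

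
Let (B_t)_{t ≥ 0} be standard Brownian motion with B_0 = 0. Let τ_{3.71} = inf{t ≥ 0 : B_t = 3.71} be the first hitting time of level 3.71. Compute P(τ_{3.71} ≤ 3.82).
P(τ_{3.71} ≤ 3.82) = 2(1 − Φ(3.71/√3.82)) = 2(1 − Φ(1.8982)) ≈ 0.0577

By the reflection principle for standard BM, P(τ_b ≤ t) = 2 · P(B_t ≥ b). Since B_t ~ N(0, t), P(B_t ≥ 3.71) = 1 − Φ(3.71/√t) = 1 − Φ(3.71/√3.82) = 1 − Φ(1.8982) ≈ 0.02883. Doubling: P(τ_{3.71} ≤ 3.82) ≈ 2 · 0.02883 = 0.05766 ≈ 0.0577.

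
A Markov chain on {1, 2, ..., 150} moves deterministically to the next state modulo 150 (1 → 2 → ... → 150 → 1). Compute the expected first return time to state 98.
E[T_98 | X_0 = 98] = 150

The chain cycles deterministically, so starting at state 98 it returns in exactly 150 steps. Equivalently, the stationary distribution is uniform π_j = 1/150 for every state j, so by Kac's formula E[T_98] = 1/π_98 = 150.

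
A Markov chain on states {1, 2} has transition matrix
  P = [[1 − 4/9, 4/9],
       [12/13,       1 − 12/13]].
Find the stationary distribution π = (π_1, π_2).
π_1 = 27/40, π_2 = 13/40

Solve πP = π with π_1 + π_2 = 1. From πP = π: π_1 · (1 − 4/9) + π_2 · 12/13 = π_1 ⇒ π_2 · 12/13 = π_1 · 4/9 ⇒ π_2/π_1 = (4/9)/(12/13) = 13/27. Together with π_1 + π_2 = 1:
  π_1 = (12/13)/(4/9 + 12/13) = (12/13)/(160/117) = 27/40,
  π_2 = (4/9)/(4/9 + 12/13) = (4/9)/(160/117) = 13/40.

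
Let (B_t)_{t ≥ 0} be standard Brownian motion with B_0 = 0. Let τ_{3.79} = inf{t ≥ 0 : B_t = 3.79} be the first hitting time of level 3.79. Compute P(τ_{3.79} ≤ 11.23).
P(τ_{3.79} ≤ 11.23) = 2(1 − Φ(3.79/√11.23)) = 2(1 − Φ(1.1310)) ≈ 0.2581

By the reflection principle for standard BM, P(τ_b ≤ t) = 2 · P(B_t ≥ b). Since B_t ~ N(0, t), P(B_t ≥ 3.79) = 1 − Φ(3.79/√t) = 1 − Φ(3.79/√11.23) = 1 − Φ(1.1310) ≈ 0.12903. Doubling: P(τ_{3.79} ≤ 11.23) ≈ 2 · 0.12903 = 0.25806 ≈ 0.2581.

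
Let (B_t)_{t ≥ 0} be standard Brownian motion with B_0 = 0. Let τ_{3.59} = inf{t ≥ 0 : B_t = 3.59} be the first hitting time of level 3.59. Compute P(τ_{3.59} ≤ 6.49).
P(τ_{3.59} ≤ 6.49) = 2(1 − Φ(3.59/√6.49)) = 2(1 − Φ(1.4092)) ≈ 0.1588

By the reflection principle for standard BM, P(τ_b ≤ t) = 2 · P(B_t ≥ b). Since B_t ~ N(0, t), P(B_t ≥ 3.59) = 1 − Φ(3.59/√t) = 1 − Φ(3.59/√6.49) = 1 − Φ(1.4092) ≈ 0.07939. Doubling: P(τ_{3.59} ≤ 6.49) ≈ 2 · 0.07939 = 0.15878 ≈ 0.1588.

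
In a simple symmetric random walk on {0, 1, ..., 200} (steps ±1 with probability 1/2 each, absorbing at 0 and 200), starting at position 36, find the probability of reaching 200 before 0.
P(hit 200 before 0) = 36/200 = 9/50

Let u_k = P(hit 200 before 0 | start at k). Then u_0 = 0, u_200 = 1, and u_k = u_{k-1}/2 + u_{k+1}/2 for 1 ≤ k ≤ 199. This harmonic recurrence is solved by u_k = k/200, giving u_36 = 36/200 = 9/50.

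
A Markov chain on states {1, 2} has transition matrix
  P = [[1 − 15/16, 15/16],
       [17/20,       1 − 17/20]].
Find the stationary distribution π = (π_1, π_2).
π_1 = 68/143, π_2 = 75/143

Solve πP = π with π_1 + π_2 = 1. From πP = π: π_1 · (1 − 15/16) + π_2 · 17/20 = π_1 ⇒ π_2 · 17/20 = π_1 · 15/16 ⇒ π_2/π_1 = (15/16)/(17/20) = 75/68. Together with π_1 + π_2 = 1:
  π_1 = (17/20)/(15/16 + 17/20) = (17/20)/(143/80) = 68/143,
  π_2 = (15/16)/(15/16 + 17/20) = (15/16)/(143/80) = 75/143.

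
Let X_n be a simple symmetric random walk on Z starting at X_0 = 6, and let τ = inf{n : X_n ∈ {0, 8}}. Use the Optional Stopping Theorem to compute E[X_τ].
E[X_τ] = 6

X_n is a martingale and τ is a bounded-mean stopping time (indeed τ is finite a.s. with bounded expectation since the walk is in a bounded region). By the OST, E[X_τ] = E[X_0] = 6. Equivalently: E[X_τ] = 8 · P(hit 8 first) + 0 · P(hit 0 first) = 8 · (6/8) = 6.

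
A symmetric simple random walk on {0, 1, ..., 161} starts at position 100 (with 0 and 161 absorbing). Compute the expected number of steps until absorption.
E[τ | X_0 = 100] = 6100

Let v_k = E[τ | X_0 = k]. Boundary: v_0 = v_161 = 0. Recurrence: v_k = 1 + (v_{k-1} + v_{k+1})/2 for 1 ≤ k ≤ 160. The particular solution to v_k − (v_{k-1} + v_{k+1})/2 = 1 is v_k = −k^2. Adding homogeneous solution A + B k and matching boundaries gives v_k = k (161 − k). Substituting k = 100: v_100 = 100 · 61 = 6100.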